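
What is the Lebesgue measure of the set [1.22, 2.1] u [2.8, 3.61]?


For pairwise disjoint intervals, m(union) = sum of lengths.
= (2.1 - 1.22) + (3.61 - 2.8)
= 0.88 + 0.81
= 1.69


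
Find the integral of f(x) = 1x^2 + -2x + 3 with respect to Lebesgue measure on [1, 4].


The Lebesgue integral of a Riemann-integrable function agrees with the Riemann integral.
Antiderivative F(x) = (1/3)x^3 + (-2/2)x^2 + 3x
F(4) = (1/3)*4^3 + (-2/2)*4^2 + 3*4
     = (1/3)*64 + (-2/2)*16 + 3*4
     = 21.333333 + -16 + 12
     = 17.333333
F(1) = 2.333333
Integral = F(4) - F(1) = 17.333333 - 2.333333 = 15


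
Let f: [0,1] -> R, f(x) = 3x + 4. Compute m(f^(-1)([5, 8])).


f^(-1)([5, 8]) = {x : 5 <= 3x + 4 <= 8}
Solving: (5 - 4)/3 <= x <= (8 - 4)/3
= [0.333333, 1.333333]
Intersecting with [0,1]: [0.333333, 1]
Measure = 1 - 0.333333 = 0.666667


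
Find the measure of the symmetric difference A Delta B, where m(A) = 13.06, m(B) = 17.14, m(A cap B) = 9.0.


m(A Delta B) = m(A) + m(B) - 2*m(A n B)
= 13.06 + 17.14 - 2*9.0
= 13.06 + 17.14 - 18
= 12.2


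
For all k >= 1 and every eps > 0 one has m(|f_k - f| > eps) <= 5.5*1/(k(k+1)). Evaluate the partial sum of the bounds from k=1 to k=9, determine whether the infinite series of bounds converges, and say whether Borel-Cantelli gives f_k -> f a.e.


Step 1: List the terms 5.5*1/(k(k+1)) for k = 1 to 9:
  k=1: 2.75
  k=2: 0.916667
  k=3: 0.458333
  k=4: 0.275
  k=5: 0.183333
  k=6: 0.130952
  k=7: 0.098214
  k=8: 0.076389
  k=9: 0.061111
Step 2: Partial sum = 2.75 + 0.916667 + 0.458333 + 0.275 + 0.183333 + 0.130952 + 0.098214 + 0.076389 + 0.061111
     = 4.95
Step 3: The full series sum_(k>=1) 5.5*1/(k(k+1)) converges (telescoping series sum 1/(k(k+1)) = 1; a constant multiple of a convergent series converges).
Step 4: Fix eps > 0. Since sum_k m(|f_k - f| > eps) < infinity, the Borel-Cantelli lemma gives
        m(limsup_k {|f_k - f| > eps}) = 0, i.e. for a.e. x, |f_k(x) - f(x)| <= eps for all large k.
        Applying this with eps = 1/j for j = 1, 2, ... and intersecting the countably many full-measure sets,
        for a.e. x we get limsup_k |f_k(x) - f(x)| <= 1/j for every j, hence f_k -> f almost everywhere.
Conclusion: series converges; Borel-Cantelli yields f_k -> f a.e.


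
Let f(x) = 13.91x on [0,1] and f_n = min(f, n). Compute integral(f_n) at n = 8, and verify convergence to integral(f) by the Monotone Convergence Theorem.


f(x) = 13.91x on [0,1]; f_n(x) = min(13.91x, n). At n = 8:
Step 1: f(x) reaches 8 at x = 8/13.91 = 0.575126
Step 2: integral(f_8) = integral(13.91x, 0, 0.575126) + integral(8, 0.575126, 1)
       = 13.91*0.575126^2/2 + 8*(1 - 0.575126)
       = 2.300503 + 3.398994
       = 5.699497
Step 3: As n -> infinity, f_n increases to f, so by MCT integral(f_n) -> integral(f) = 13.91/2 = 6.955.
Convergence: integral(f_8) = 5.699497 -> 6.955 as n -> infinity


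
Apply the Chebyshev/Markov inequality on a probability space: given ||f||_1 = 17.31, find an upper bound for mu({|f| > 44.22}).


Chebyshev/Markov inequality: mu(|f| > eps) <= (||f||_p / eps)^p
Step 1: ||f||_1 / eps = 17.31 / 44.22 = 0.391452
Step 2: Raise to power p = 1:
  (0.391452)^1 = 0.391452
Step 3: Therefore mu(|f| > 44.22) <= 0.391452


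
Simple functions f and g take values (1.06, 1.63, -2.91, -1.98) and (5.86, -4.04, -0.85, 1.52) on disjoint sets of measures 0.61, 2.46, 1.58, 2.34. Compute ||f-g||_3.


Step 1: Compute differences f_i - g_i:
  1.06 - 5.86 = -4.8
  1.63 - -4.04 = 5.67
  -2.91 - -0.85 = -2.06
  -1.98 - 1.52 = -3.5
Step 2: Compute |diff|^3 * measure for each set:
  |-4.8|^3 * 0.61 = 110.592 * 0.61 = 67.46112
  |5.67|^3 * 2.46 = 182.284263 * 2.46 = 448.419287
  |-2.06|^3 * 1.58 = 8.741816 * 1.58 = 13.812069
  |-3.5|^3 * 2.34 = 42.875 * 2.34 = 100.3275
Step 3: Sum = 630.019976
Step 4: ||f-g||_3 = (630.019976)^(1/3) = 8.572709


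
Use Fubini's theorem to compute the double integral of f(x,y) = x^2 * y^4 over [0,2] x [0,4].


By Fubini's theorem, the double integral factors as a product of single integrals:
Step 1: integral_0^2 x^2 dx = [x^3/3] from 0 to 2
     = 2^3/3 = 2.666667
Step 2: integral_0^4 y^4 dy = [y^5/5] from 0 to 4
     = 4^5/5 = 204.8
Step 3: Double integral = 2.666667 * 204.8 = 546.133333


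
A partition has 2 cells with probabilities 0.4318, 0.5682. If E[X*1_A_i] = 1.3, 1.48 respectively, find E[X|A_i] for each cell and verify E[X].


For each cell A_i: E[X|A_i] = E[X*1_A_i] / P(A_i)
Step 1: E[X|A_1] = 1.3 / 0.4318 = 3.010653
Step 2: E[X|A_2] = 1.48 / 0.5682 = 2.604717
Verification: E[X] = sum E[X*1_A_i] = 1.3 + 1.48 = 2.78


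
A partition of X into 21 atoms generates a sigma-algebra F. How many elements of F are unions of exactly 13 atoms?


Each element of F is a union of some subset of the 21 atoms.
Elements that are unions of exactly 13 atoms correspond to 13-element subsets of the 21 atoms.
Count = C(21, 13) = 21! / (13! * 8!) = 203490.


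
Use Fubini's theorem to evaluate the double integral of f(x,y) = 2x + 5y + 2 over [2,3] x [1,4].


By Fubini, integrate in x first, then y.
Step 1: Fix y, integrate over x in [2,3]:
  integral(2x + 5y + 2, x=2..3)
  = 2*(3^2 - 2^2)/2 + (5y + 2)*(3 - 2)
  = 5 + (5y + 2)*1
  = 5 + 5y + 2
  = 7 + 5y
Step 2: Integrate over y in [1,4]:
  integral(7 + 5y, y=1..4)
  = 7*3 + 5*(4^2 - 1^2)/2
  = 21 + 37.5
  = 58.5


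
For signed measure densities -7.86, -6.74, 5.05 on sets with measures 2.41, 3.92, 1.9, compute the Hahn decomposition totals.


Step 1: Compute signed measure on each set:
  Set 1: -7.86 * 2.41 = -18.9426
  Set 2: -6.74 * 3.92 = -26.4208
  Set 3: 5.05 * 1.9 = 9.595
Step 2: Total signed measure = (-18.9426) + (-26.4208) + (9.595)
     = -35.7684
Step 3: Positive part mu+(X) = sum of positive contributions = 9.595
Step 4: Negative part mu-(X) = |sum of negative contributions| = 45.3634


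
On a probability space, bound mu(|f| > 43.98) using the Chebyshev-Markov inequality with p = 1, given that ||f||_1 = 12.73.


Chebyshev/Markov inequality: mu(|f| > eps) <= (||f||_p / eps)^p
Step 1: ||f||_1 / eps = 12.73 / 43.98 = 0.28945
Step 2: Raise to power p = 1:
  (0.28945)^1 = 0.28945
Step 3: Therefore mu(|f| > 43.98) <= 0.28945


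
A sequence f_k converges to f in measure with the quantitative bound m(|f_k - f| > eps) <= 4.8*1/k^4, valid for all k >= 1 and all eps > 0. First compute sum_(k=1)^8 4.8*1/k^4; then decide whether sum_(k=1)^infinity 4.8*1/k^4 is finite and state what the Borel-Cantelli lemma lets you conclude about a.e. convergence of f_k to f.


Step 1: List the terms 4.8*1/k^4 for k = 1 to 8:
  k=1: 4.8
  k=2: 0.3
  k=3: 0.059259
  k=4: 0.01875
  k=5: 0.00768
  k=6: 0.003704
  k=7: 0.001999
  k=8: 0.001172
Step 2: Partial sum = 4.8 + 0.3 + 0.059259 + 0.01875 + 0.00768 + 0.003704 + 0.001999 + 0.001172
     = 5.192564
Step 3: The full series sum_(k>=1) 4.8*1/k^4 converges (p-series with p = 4 > 1; a constant multiple of a convergent series converges).
Step 4: Fix eps > 0. Since sum_k m(|f_k - f| > eps) < infinity, the Borel-Cantelli lemma gives
        m(limsup_k {|f_k - f| > eps}) = 0, i.e. for a.e. x, |f_k(x) - f(x)| <= eps for all large k.
        Applying this with eps = 1/j for j = 1, 2, ... and intersecting the countably many full-measure sets,
        for a.e. x we get limsup_k |f_k(x) - f(x)| <= 1/j for every j, hence f_k -> f almost everywhere.
Conclusion: series converges; Borel-Cantelli yields f_k -> f a.e.


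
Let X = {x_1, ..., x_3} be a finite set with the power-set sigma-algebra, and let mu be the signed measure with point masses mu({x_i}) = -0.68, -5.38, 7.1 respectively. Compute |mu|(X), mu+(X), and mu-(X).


Step 1: Every measurable set is a union of atoms (the cells / points), so a Hahn decomposition is
  obtained by grouping atoms by sign: P = union of atoms with mu > 0, N = union of the remaining atoms.
  Atoms in P (indices): 3;  atoms in N (indices): 1, 2
  Positive values: 7.1
  Negative values: -0.68, -5.38
Step 2: mu+(X) = mu(P) = sum of positive atom values = 7.1
Step 3: mu-(X) = -mu(N) = sum of |negative atom values| = 6.06
Step 4: |mu|(X) = mu+(X) + mu-(X) = 7.1 + 6.06 = 13.16


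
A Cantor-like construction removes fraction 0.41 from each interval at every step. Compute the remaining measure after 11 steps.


Step 1: At each step, fraction remaining = 1 - 0.41 = 0.59
Step 2: After 11 steps, measure = (0.59)^11
Result = 0.003016


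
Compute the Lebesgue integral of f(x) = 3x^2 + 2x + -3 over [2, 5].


The Lebesgue integral of a Riemann-integrable function agrees with the Riemann integral.
Antiderivative F(x) = (3/3)x^3 + (2/2)x^2 + -3x
F(5) = (3/3)*5^3 + (2/2)*5^2 + -3*5
     = (3/3)*125 + (2/2)*25 + -3*5
     = 125 + 25 + -15
     = 135
F(2) = 6
Integral = F(5) - F(2) = 135 - 6 = 129


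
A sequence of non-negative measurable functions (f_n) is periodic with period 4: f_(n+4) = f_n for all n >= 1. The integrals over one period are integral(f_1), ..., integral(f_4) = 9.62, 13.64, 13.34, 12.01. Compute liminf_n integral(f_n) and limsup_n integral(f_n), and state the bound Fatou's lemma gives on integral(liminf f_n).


The sequence (integral(f_n)) is periodic with period 4, repeating the values 9.62, 13.64, 13.34, 12.01 indefinitely.
Step 1: For a periodic sequence, every tail (a_m, a_(m+1), ...) contains all 4 period values infinitely often.
Step 2: Hence inf of every tail = min of the period values = min(9.62, 13.64, 13.34, 12.01) = 9.62.
        liminf_n integral(f_n) = sup over m of (inf of tail from m) = 9.62.
Step 3: Similarly sup of every tail = max of the period values = 13.64.
        limsup_n integral(f_n) = 13.64.
Step 4: Fatou's lemma: integral(liminf_n f_n) <= liminf_n integral(f_n) = 9.62.
        So the integral of the pointwise liminf is at most 9.62.


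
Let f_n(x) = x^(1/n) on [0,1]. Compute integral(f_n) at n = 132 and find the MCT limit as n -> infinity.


At n = 132: f_132(x) = x^(1/132).
Step 1: integral(x^(1/132), 0, 1) = [x^(1/132+1) / (1/132+1)] from 0 to 1
     = 1 / (1/132 + 1) = 1 / ((132+1)/132) = 132/(132+1)
     = 132/133 = 0.992481
Step 2: As n -> infinity, f_n(x) = x^(1/n) -> 1 for x in (0,1], and f_n is increasing in n.
By MCT, lim_n integral(f_n) = integral(lim_n f_n) = integral(1, 0, 1) = 1.
Step 3: Verify convergence: 132/133 = 0.992481 -> 1


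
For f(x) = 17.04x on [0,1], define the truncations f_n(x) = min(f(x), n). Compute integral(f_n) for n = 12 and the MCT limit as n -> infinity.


f(x) = 17.04x on [0,1]; f_n(x) = min(17.04x, n). At n = 12:
Step 1: f(x) reaches 12 at x = 12/17.04 = 0.704225
Step 2: integral(f_12) = integral(17.04x, 0, 0.704225) + integral(12, 0.704225, 1)
       = 17.04*0.704225^2/2 + 12*(1 - 0.704225)
       = 4.225352 + 3.549296
       = 7.774648
Step 3: As n -> infinity, f_n increases to f, so by MCT integral(f_n) -> integral(f) = 17.04/2 = 8.52.
Convergence: integral(f_12) = 7.774648 -> 8.52 as n -> infinity


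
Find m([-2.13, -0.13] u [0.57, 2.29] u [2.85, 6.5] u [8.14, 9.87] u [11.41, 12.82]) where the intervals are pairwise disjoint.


For pairwise disjoint intervals, m(union) = sum of lengths.
= (-0.13 - -2.13) + (2.29 - 0.57) + (6.5 - 2.85) + (9.87 - 8.14) + (12.82 - 11.41)
= 2 + 1.72 + 3.65 + 1.73 + 1.41
= 10.51


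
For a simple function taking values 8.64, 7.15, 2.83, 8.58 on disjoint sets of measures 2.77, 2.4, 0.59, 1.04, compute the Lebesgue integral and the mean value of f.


Step 1: Integral = sum(value_i * measure_i)
= 8.64*2.77 + 7.15*2.4 + 2.83*0.59 + 8.58*1.04
= 23.9328 + 17.16 + 1.6697 + 8.9232
= 51.6857
Step 2: Total measure of domain = 2.77 + 2.4 + 0.59 + 1.04 = 6.8
Step 3: Average value = 51.6857 / 6.8 = 7.600838


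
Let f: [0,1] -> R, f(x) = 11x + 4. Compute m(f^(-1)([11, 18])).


f^(-1)([11, 18]) = {x : 11 <= 11x + 4 <= 18}
Solving: (11 - 4)/11 <= x <= (18 - 4)/11
= [0.636364, 1.272727]
Intersecting with [0,1]: [0.636364, 1]
Measure = 1 - 0.636364 = 0.363636


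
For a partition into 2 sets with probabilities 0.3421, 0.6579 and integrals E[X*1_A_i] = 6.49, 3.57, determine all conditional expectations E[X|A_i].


For each cell A_i: E[X|A_i] = E[X*1_A_i] / P(A_i)
Step 1: E[X|A_1] = 6.49 / 0.3421 = 18.971061
Step 2: E[X|A_2] = 3.57 / 0.6579 = 5.426357
Verification: E[X] = sum E[X*1_A_i] = 6.49 + 3.57 = 10.06


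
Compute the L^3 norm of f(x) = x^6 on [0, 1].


Step 1: ||f||_3 = (integral_0^1 |x^6|^3 dx)^(1/3)
     = (integral_0^1 x^18 dx)^(1/3)
Step 2: integral_0^1 x^18 dx = [x^19/(19)] from 0 to 1 = 1^19/19
     = 1/19 = 0.052632
Step 3: ||f||_3 = (0.052632)^(1/3) = 0.374756


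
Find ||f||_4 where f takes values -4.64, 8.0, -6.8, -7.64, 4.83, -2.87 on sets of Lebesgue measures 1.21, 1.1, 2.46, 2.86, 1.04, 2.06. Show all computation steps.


Step 1: Compute |f_i|^4 for each value:
  |-4.64|^4 = 463.523676
  |8.0|^4 = 4096
  |-6.8|^4 = 2138.1376
  |-7.64|^4 = 3407.010204
  |4.83|^4 = 544.237575
  |-2.87|^4 = 67.846522
Step 2: Multiply by measures and sum:
  463.523676 * 1.21 = 560.863648
  4096 * 1.1 = 4505.6
  2138.1376 * 2.46 = 5259.818496
  3407.010204 * 2.86 = 9744.049184
  544.237575 * 1.04 = 566.007078
  67.846522 * 2.06 = 139.763835
Sum = 560.863648 + 4505.6 + 5259.818496 + 9744.049184 + 566.007078 + 139.763835 = 20776.102241
Step 3: Take the p-th root:
||f||_4 = (20776.102241)^(1/4) = 12.005798


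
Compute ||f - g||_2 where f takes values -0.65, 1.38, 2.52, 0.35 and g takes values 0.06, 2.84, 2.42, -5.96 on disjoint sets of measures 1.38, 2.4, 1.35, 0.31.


Step 1: Compute differences f_i - g_i:
  -0.65 - 0.06 = -0.71
  1.38 - 2.84 = -1.46
  2.52 - 2.42 = 0.1
  0.35 - -5.96 = 6.31
Step 2: Compute |diff|^2 * measure for each set:
  |-0.71|^2 * 1.38 = 0.5041 * 1.38 = 0.695658
  |-1.46|^2 * 2.4 = 2.1316 * 2.4 = 5.11584
  |0.1|^2 * 1.35 = 0.01 * 1.35 = 0.0135
  |6.31|^2 * 0.31 = 39.8161 * 0.31 = 12.342991
Step 3: Sum = 18.167989
Step 4: ||f-g||_2 = (18.167989)^(1/2) = 4.262392


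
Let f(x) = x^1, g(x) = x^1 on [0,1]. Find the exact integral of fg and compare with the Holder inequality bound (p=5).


Step 1: Exact integral of f*g = integral(x^2, 0, 1) = 1/3
     = 0.333333
Step 2: Holder bound with p=5, q=1.25:
  ||f||_p = (integral x^5 dx)^(1/5) = (1/6)^(1/5) = 0.698827
  ||g||_q = (integral x^1.25 dx)^(1/1.25) = (1/2.25)^(1/1.25) = 0.522702
Step 3: Holder bound = ||f||_p * ||g||_q = 0.698827 * 0.522702 = 0.365278
Verification: 0.333333 <= 0.365278 (Holder holds)


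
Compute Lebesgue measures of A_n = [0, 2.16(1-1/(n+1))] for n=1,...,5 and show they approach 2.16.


By continuity of measure from below: if A_n increases to A, then m(A_n) -> m(A).
Here A = [0, 2.16], so m(A) = 2.16
Step 1: a_1 = 2.16*(1 - 1/2) = 1.08, m(A_1) = 1.08
Step 2: a_2 = 2.16*(1 - 1/3) = 1.44, m(A_2) = 1.44
Step 3: a_3 = 2.16*(1 - 1/4) = 1.62, m(A_3) = 1.62
Step 4: a_4 = 2.16*(1 - 1/5) = 1.728, m(A_4) = 1.728
Step 5: a_5 = 2.16*(1 - 1/6) = 1.8, m(A_5) = 1.8
Limit: m(A_n) -> m([0,2.16]) = 2.16


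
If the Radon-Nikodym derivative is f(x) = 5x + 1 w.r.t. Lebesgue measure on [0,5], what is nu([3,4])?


nu(A) = integral_A (dnu/dmu) dmu = integral_3^4 (5x + 1) dx
Step 1: Antiderivative F(x) = (5/2)x^2 + 1x
Step 2: F(4) = (5/2)*4^2 + 1*4 = 40 + 4 = 44
Step 3: F(3) = (5/2)*3^2 + 1*3 = 22.5 + 3 = 25.5
Step 4: nu([3,4]) = F(4) - F(3) = 44 - 25.5 = 18.5


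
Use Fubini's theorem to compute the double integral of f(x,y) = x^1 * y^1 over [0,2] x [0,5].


By Fubini's theorem, the double integral factors as a product of single integrals:
Step 1: integral_0^2 x^1 dx = [x^2/2] from 0 to 2
     = 2^2/2 = 2
Step 2: integral_0^5 y^1 dy = [y^2/2] from 0 to 5
     = 5^2/2 = 12.5
Step 3: Double integral = 2 * 12.5 = 25


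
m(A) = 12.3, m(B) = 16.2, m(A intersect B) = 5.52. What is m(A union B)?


By inclusion-exclusion: m(A u B) = m(A) + m(B) - m(A n B)
= 12.3 + 16.2 - 5.52
= 22.98


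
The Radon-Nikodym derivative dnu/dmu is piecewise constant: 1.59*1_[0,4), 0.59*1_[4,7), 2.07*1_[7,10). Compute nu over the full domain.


Integrate each piece of the Radon-Nikodym derivative:
Step 1: integral_0^4 1.59 dx = 1.59*(4-0) = 1.59*4 = 6.36
Step 2: integral_4^7 0.59 dx = 0.59*(7-4) = 0.59*3 = 1.77
Step 3: integral_7^10 2.07 dx = 2.07*(10-7) = 2.07*3 = 6.21
Total: 6.36 + 1.77 + 6.21 = 14.34


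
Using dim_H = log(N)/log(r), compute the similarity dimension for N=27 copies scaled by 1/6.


For a self-similar set with N copies scaled by 1/r:
dim_H = log(N)/log(r) = log(27)/log(6)
= 3.295837/1.791759
= 1.839442


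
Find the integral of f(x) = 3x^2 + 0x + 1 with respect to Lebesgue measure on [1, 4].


The Lebesgue integral of a Riemann-integrable function agrees with the Riemann integral.
Antiderivative F(x) = (3/3)x^3 + (0/2)x^2 + 1x
F(4) = (3/3)*4^3 + (0/2)*4^2 + 1*4
     = (3/3)*64 + (0/2)*16 + 1*4
     = 64 + 0.0 + 4
     = 68
F(1) = 2
Integral = F(4) - F(1) = 68 - 2 = 66


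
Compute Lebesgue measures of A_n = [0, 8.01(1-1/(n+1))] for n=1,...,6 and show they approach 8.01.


By continuity of measure from below: if A_n increases to A, then m(A_n) -> m(A).
Here A = [0, 8.01], so m(A) = 8.01
Step 1: a_1 = 8.01*(1 - 1/2) = 4.005, m(A_1) = 4.005
Step 2: a_2 = 8.01*(1 - 1/3) = 5.34, m(A_2) = 5.34
Step 3: a_3 = 8.01*(1 - 1/4) = 6.0075, m(A_3) = 6.0075
Step 4: a_4 = 8.01*(1 - 1/5) = 6.408, m(A_4) = 6.408
Step 5: a_5 = 8.01*(1 - 1/6) = 6.675, m(A_5) = 6.675
Step 6: a_6 = 8.01*(1 - 1/7) = 6.8657, m(A_6) = 6.8657
Limit: m(A_n) -> m([0,8.01]) = 8.01


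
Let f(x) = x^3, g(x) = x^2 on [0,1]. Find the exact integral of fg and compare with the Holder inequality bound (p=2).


Step 1: Exact integral of f*g = integral(x^5, 0, 1) = 1/6
     = 0.166667
Step 2: Holder bound with p=2, q=2:
  ||f||_p = (integral x^6 dx)^(1/2) = (1/7)^(1/2) = 0.377964
  ||g||_q = (integral x^4 dx)^(1/2) = (1/5)^(1/2) = 0.447214
Step 3: Holder bound = ||f||_p * ||g||_q = 0.377964 * 0.447214 = 0.169031
Verification: 0.166667 <= 0.169031 (Holder holds)


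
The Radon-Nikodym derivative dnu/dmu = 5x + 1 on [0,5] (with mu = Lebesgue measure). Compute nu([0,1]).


nu(A) = integral_A (dnu/dmu) dmu = integral_0^1 (5x + 1) dx
Step 1: Antiderivative F(x) = (5/2)x^2 + 1x
Step 2: F(1) = (5/2)*1^2 + 1*1 = 2.5 + 1 = 3.5
Step 3: F(0) = (5/2)*0^2 + 1*0 = 0.0 + 0 = 0.0
Step 4: nu([0,1]) = F(1) - F(0) = 3.5 - 0.0 = 3.5


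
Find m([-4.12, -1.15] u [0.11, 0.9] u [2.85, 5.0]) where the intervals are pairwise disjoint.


For pairwise disjoint intervals, m(union) = sum of lengths.
= (-1.15 - -4.12) + (0.9 - 0.11) + (5.0 - 2.85)
= 2.97 + 0.79 + 2.15
= 5.91


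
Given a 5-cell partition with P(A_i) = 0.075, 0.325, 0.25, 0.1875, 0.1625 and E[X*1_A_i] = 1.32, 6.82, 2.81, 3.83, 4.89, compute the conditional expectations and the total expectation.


For each cell A_i: E[X|A_i] = E[X*1_A_i] / P(A_i)
Step 1: E[X|A_1] = 1.32 / 0.075 = 17.6
Step 2: E[X|A_2] = 6.82 / 0.325 = 20.984615
Step 3: E[X|A_3] = 2.81 / 0.25 = 11.24
Step 4: E[X|A_4] = 3.83 / 0.1875 = 20.426667
Step 5: E[X|A_5] = 4.89 / 0.1625 = 30.092308
Verification: E[X] = sum E[X*1_A_i] = 1.32 + 6.82 + 2.81 + 3.83 + 4.89 = 19.67


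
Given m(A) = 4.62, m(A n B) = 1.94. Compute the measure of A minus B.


m(A \ B) = m(A) - m(A n B)
= 4.62 - 1.94
= 2.68


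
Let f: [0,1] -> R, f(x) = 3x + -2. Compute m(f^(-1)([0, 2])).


f^(-1)([0, 2]) = {x : 0 <= 3x + -2 <= 2}
Solving: (0 - -2)/3 <= x <= (2 - -2)/3
= [0.666667, 1.333333]
Intersecting with [0,1]: [0.666667, 1]
Measure = 1 - 0.666667 = 0.333333


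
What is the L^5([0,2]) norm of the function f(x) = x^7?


Step 1: ||f||_5 = (integral_0^2 |x^7|^5 dx)^(1/5)
     = (integral_0^2 x^35 dx)^(1/5)
Step 2: integral_0^2 x^35 dx = [x^36/(36)] from 0 to 2 = 2^36/36
     = 68719476736/36 = 1.908874e+09
Step 3: ||f||_5 = (1.908874e+09)^(1/5) = 71.805129


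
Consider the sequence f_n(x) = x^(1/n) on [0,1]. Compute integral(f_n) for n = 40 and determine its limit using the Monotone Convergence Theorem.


At n = 40: f_40(x) = x^(1/40).
Step 1: integral(x^(1/40), 0, 1) = [x^(1/40+1) / (1/40+1)] from 0 to 1
     = 1 / (1/40 + 1) = 1 / ((40+1)/40) = 40/(40+1)
     = 40/41 = 0.97561
Step 2: As n -> infinity, f_n(x) = x^(1/n) -> 1 for x in (0,1], and f_n is increasing in n.
By MCT, lim_n integral(f_n) = integral(lim_n f_n) = integral(1, 0, 1) = 1.
Step 3: Verify convergence: 40/41 = 0.97561 -> 1


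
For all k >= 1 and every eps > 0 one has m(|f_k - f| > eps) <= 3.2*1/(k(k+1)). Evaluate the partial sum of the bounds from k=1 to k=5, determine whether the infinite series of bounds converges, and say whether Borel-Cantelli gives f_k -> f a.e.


Step 1: List the terms 3.2*1/(k(k+1)) for k = 1 to 5:
  k=1: 1.6
  k=2: 0.533333
  k=3: 0.266667
  k=4: 0.16
  k=5: 0.106667
Step 2: Partial sum = 1.6 + 0.533333 + 0.266667 + 0.16 + 0.106667
     = 2.666667
Step 3: The full series sum_(k>=1) 3.2*1/(k(k+1)) converges (telescoping series sum 1/(k(k+1)) = 1; a constant multiple of a convergent series converges).
Step 4: Fix eps > 0. Since sum_k m(|f_k - f| > eps) < infinity, the Borel-Cantelli lemma gives
        m(limsup_k {|f_k - f| > eps}) = 0, i.e. for a.e. x, |f_k(x) - f(x)| <= eps for all large k.
        Applying this with eps = 1/j for j = 1, 2, ... and intersecting the countably many full-measure sets,
        for a.e. x we get limsup_k |f_k(x) - f(x)| <= 1/j for every j, hence f_k -> f almost everywhere.
Conclusion: series converges; Borel-Cantelli yields f_k -> f a.e.


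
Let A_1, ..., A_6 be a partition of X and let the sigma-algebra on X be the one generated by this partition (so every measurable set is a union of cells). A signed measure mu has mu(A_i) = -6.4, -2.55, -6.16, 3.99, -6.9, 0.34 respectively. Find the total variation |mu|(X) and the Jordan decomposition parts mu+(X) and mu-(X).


Step 1: Every measurable set is a union of atoms (the cells / points), so a Hahn decomposition is
  obtained by grouping atoms by sign: P = union of atoms with mu > 0, N = union of the remaining atoms.
  Atoms in P (indices): 4, 6;  atoms in N (indices): 1, 2, 3, 5
  Positive values: 3.99, 0.34
  Negative values: -6.4, -2.55, -6.16, -6.9
Step 2: mu+(X) = mu(P) = sum of positive atom values = 4.33
Step 3: mu-(X) = -mu(N) = sum of |negative atom values| = 22.01
Step 4: |mu|(X) = mu+(X) + mu-(X) = 4.33 + 22.01 = 26.34


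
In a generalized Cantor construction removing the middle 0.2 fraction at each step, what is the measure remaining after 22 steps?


Step 1: At each step, fraction remaining = 1 - 0.2 = 0.8
Step 2: After 22 steps, measure = (0.8)^22
Result = 0.007379


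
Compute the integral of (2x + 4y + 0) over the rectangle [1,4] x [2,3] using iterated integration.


By Fubini, integrate in x first, then y.
Step 1: Fix y, integrate over x in [1,4]:
  integral(2x + 4y + 0, x=1..4)
  = 2*(4^2 - 1^2)/2 + (4y + 0)*(4 - 1)
  = 15 + (4y + 0)*3
  = 15 + 12y + 0
  = 15 + 12y
Step 2: Integrate over y in [2,3]:
  integral(15 + 12y, y=2..3)
  = 15*1 + 12*(3^2 - 2^2)/2
  = 15 + 30
  = 45


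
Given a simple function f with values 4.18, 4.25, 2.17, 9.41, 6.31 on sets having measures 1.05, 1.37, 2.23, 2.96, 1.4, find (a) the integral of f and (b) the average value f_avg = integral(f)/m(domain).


Step 1: Integral = sum(value_i * measure_i)
= 4.18*1.05 + 4.25*1.37 + 2.17*2.23 + 9.41*2.96 + 6.31*1.4
= 4.389 + 5.8225 + 4.8391 + 27.8536 + 8.834
= 51.7382
Step 2: Total measure of domain = 1.05 + 1.37 + 2.23 + 2.96 + 1.4 = 9.01
Step 3: Average value = 51.7382 / 9.01 = 5.742309


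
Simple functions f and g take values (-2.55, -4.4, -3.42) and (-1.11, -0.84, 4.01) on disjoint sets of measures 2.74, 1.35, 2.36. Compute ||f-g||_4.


Step 1: Compute differences f_i - g_i:
  -2.55 - -1.11 = -1.44
  -4.4 - -0.84 = -3.56
  -3.42 - 4.01 = -7.43
Step 2: Compute |diff|^4 * measure for each set:
  |-1.44|^4 * 2.74 = 4.299817 * 2.74 = 11.781498
  |-3.56|^4 * 1.35 = 160.620137 * 1.35 = 216.837185
  |-7.43|^4 * 2.36 = 3047.580984 * 2.36 = 7192.291122
Step 3: Sum = 7420.909806
Step 4: ||f-g||_4 = (7420.909806)^(1/4) = 9.281417


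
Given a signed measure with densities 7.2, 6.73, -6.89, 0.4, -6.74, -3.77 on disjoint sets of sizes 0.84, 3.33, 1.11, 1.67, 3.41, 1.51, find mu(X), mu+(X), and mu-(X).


Step 1: Compute signed measure on each set:
  Set 1: 7.2 * 0.84 = 6.048
  Set 2: 6.73 * 3.33 = 22.4109
  Set 3: -6.89 * 1.11 = -7.6479
  Set 4: 0.4 * 1.67 = 0.668
  Set 5: -6.74 * 3.41 = -22.9834
  Set 6: -3.77 * 1.51 = -5.6927
Step 2: Total signed measure = (6.048) + (22.4109) + (-7.6479) + (0.668) + (-22.9834) + (-5.6927)
     = -7.1971
Step 3: Positive part mu+(X) = sum of positive contributions = 29.1269
Step 4: Negative part mu-(X) = |sum of negative contributions| = 36.324


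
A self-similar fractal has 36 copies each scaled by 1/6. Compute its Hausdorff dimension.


For a self-similar set with N copies scaled by 1/r:
dim_H = log(N)/log(r) = log(36)/log(6)
= 3.583519/1.791759
= 2


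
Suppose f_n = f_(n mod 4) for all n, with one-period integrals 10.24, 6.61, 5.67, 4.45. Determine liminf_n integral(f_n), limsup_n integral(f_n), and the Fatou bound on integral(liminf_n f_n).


The sequence (integral(f_n)) is periodic with period 4, repeating the values 10.24, 6.61, 5.67, 4.45 indefinitely.
Step 1: For a periodic sequence, every tail (a_m, a_(m+1), ...) contains all 4 period values infinitely often.
Step 2: Hence inf of every tail = min of the period values = min(10.24, 6.61, 5.67, 4.45) = 4.45.
        liminf_n integral(f_n) = sup over m of (inf of tail from m) = 4.45.
Step 3: Similarly sup of every tail = max of the period values = 10.24.
        limsup_n integral(f_n) = 10.24.
Step 4: Fatou's lemma: integral(liminf_n f_n) <= liminf_n integral(f_n) = 4.45.
        So the integral of the pointwise liminf is at most 4.45.


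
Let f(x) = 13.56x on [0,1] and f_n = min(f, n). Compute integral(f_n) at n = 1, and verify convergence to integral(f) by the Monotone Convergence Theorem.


f(x) = 13.56x on [0,1]; f_n(x) = min(13.56x, n). At n = 1:
Step 1: f(x) reaches 1 at x = 1/13.56 = 0.073746
Step 2: integral(f_1) = integral(13.56x, 0, 0.073746) + integral(1, 0.073746, 1)
       = 13.56*0.073746^2/2 + 1*(1 - 0.073746)
       = 0.036873 + 0.926254
       = 0.963127
Step 3: As n -> infinity, f_n increases to f, so by MCT integral(f_n) -> integral(f) = 13.56/2 = 6.78.
Convergence: integral(f_1) = 0.963127 -> 6.78 as n -> infinity


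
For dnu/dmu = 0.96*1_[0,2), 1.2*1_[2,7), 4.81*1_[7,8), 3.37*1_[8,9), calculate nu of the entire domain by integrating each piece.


Integrate each piece of the Radon-Nikodym derivative:
Step 1: integral_0^2 0.96 dx = 0.96*(2-0) = 0.96*2 = 1.92
Step 2: integral_2^7 1.2 dx = 1.2*(7-2) = 1.2*5 = 6
Step 3: integral_7^8 4.81 dx = 4.81*(8-7) = 4.81*1 = 4.81
Step 4: integral_8^9 3.37 dx = 3.37*(9-8) = 3.37*1 = 3.37
Total: 1.92 + 6 + 4.81 + 3.37 = 16.1


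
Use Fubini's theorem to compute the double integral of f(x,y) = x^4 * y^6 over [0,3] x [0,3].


By Fubini's theorem, the double integral factors as a product of single integrals:
Step 1: integral_0^3 x^4 dx = [x^5/5] from 0 to 3
     = 3^5/5 = 48.6
Step 2: integral_0^3 y^6 dy = [y^7/7] from 0 to 3
     = 3^7/7 = 312.428571
Step 3: Double integral = 48.6 * 312.428571 = 15184.028571


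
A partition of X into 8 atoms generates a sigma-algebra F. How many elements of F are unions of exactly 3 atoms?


Each element of F is a union of some subset of the 8 atoms.
Elements that are unions of exactly 3 atoms correspond to 3-element subsets of the 8 atoms.
Count = C(8, 3) = 8! / (3! * 5!) = 56.


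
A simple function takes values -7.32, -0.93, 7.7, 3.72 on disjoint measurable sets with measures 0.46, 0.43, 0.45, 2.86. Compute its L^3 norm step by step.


Step 1: Compute |f_i|^3 for each value:
  |-7.32|^3 = 392.223168
  |-0.93|^3 = 0.804357
  |7.7|^3 = 456.533
  |3.72|^3 = 51.478848
Step 2: Multiply by measures and sum:
  392.223168 * 0.46 = 180.422657
  0.804357 * 0.43 = 0.345874
  456.533 * 0.45 = 205.43985
  51.478848 * 2.86 = 147.229505
Sum = 180.422657 + 0.345874 + 205.43985 + 147.229505 = 533.437886
Step 3: Take the p-th root:
||f||_3 = (533.437886)^(1/3) = 8.110133


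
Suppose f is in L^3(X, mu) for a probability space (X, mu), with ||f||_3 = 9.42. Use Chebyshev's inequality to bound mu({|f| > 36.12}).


Chebyshev/Markov inequality: mu(|f| > eps) <= (||f||_p / eps)^p
Step 1: ||f||_3 / eps = 9.42 / 36.12 = 0.260797
Step 2: Raise to power p = 3:
  (0.260797)^3 = 0.017738
Step 3: Therefore mu(|f| > 36.12) <= 0.017738


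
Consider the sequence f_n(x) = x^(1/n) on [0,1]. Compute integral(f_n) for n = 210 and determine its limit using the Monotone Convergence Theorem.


At n = 210: f_210(x) = x^(1/210).
Step 1: integral(x^(1/210), 0, 1) = [x^(1/210+1) / (1/210+1)] from 0 to 1
     = 1 / (1/210 + 1) = 1 / ((210+1)/210) = 210/(210+1)
     = 210/211 = 0.995261
Step 2: As n -> infinity, f_n(x) = x^(1/n) -> 1 for x in (0,1], and f_n is increasing in n.
By MCT, lim_n integral(f_n) = integral(lim_n f_n) = integral(1, 0, 1) = 1.
Step 3: Verify convergence: 210/211 = 0.995261 -> 1


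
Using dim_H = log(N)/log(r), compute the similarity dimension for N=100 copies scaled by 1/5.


For a self-similar set with N copies scaled by 1/r:
dim_H = log(N)/log(r) = log(100)/log(5)
= 4.60517/1.609438
= 2.861353


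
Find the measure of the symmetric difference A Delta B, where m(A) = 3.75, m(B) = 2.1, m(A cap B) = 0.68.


m(A Delta B) = m(A) + m(B) - 2*m(A n B)
= 3.75 + 2.1 - 2*0.68
= 3.75 + 2.1 - 1.36
= 4.49


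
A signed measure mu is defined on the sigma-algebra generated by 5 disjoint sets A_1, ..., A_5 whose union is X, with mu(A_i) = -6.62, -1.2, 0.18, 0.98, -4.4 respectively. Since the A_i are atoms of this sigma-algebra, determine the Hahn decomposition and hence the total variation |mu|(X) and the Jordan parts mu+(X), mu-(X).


Step 1: Every measurable set is a union of atoms (the cells / points), so a Hahn decomposition is
  obtained by grouping atoms by sign: P = union of atoms with mu > 0, N = union of the remaining atoms.
  Atoms in P (indices): 3, 4;  atoms in N (indices): 1, 2, 5
  Positive values: 0.18, 0.98
  Negative values: -6.62, -1.2, -4.4
Step 2: mu+(X) = mu(P) = sum of positive atom values = 1.16
Step 3: mu-(X) = -mu(N) = sum of |negative atom values| = 12.22
Step 4: |mu|(X) = mu+(X) + mu-(X) = 1.16 + 12.22 = 13.38


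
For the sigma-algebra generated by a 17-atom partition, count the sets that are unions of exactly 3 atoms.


Each element of F is a union of some subset of the 17 atoms.
Elements that are unions of exactly 3 atoms correspond to 3-element subsets of the 17 atoms.
Count = C(17, 3) = 17! / (3! * 14!) = 680.


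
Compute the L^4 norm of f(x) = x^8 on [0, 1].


Step 1: ||f||_4 = (integral_0^1 |x^8|^4 dx)^(1/4)
     = (integral_0^1 x^32 dx)^(1/4)
Step 2: integral_0^1 x^32 dx = [x^33/(33)] from 0 to 1 = 1^33/33
     = 1/33 = 0.030303
Step 3: ||f||_4 = (0.030303)^(1/4) = 0.417226


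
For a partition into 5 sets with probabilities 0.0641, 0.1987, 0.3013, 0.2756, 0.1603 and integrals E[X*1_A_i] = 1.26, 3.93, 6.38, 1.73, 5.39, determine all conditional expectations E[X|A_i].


For each cell A_i: E[X|A_i] = E[X*1_A_i] / P(A_i)
Step 1: E[X|A_1] = 1.26 / 0.0641 = 19.656786
Step 2: E[X|A_2] = 3.93 / 0.1987 = 19.778561
Step 3: E[X|A_3] = 6.38 / 0.3013 = 21.174909
Step 4: E[X|A_4] = 1.73 / 0.2756 = 6.277213
Step 5: E[X|A_5] = 5.39 / 0.1603 = 33.624454
Verification: E[X] = sum E[X*1_A_i] = 1.26 + 3.93 + 6.38 + 1.73 + 5.39 = 18.69


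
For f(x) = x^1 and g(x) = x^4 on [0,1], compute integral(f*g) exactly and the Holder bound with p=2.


Step 1: Exact integral of f*g = integral(x^5, 0, 1) = 1/6
     = 0.166667
Step 2: Holder bound with p=2, q=2:
  ||f||_p = (integral x^2 dx)^(1/2) = (1/3)^(1/2) = 0.57735
  ||g||_q = (integral x^8 dx)^(1/2) = (1/9)^(1/2) = 0.333333
Step 3: Holder bound = ||f||_p * ||g||_q = 0.57735 * 0.333333 = 0.19245
Verification: 0.166667 <= 0.19245 (Holder holds)


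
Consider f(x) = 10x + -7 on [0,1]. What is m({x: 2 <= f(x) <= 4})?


f^(-1)([2, 4]) = {x : 2 <= 10x + -7 <= 4}
Solving: (2 - -7)/10 <= x <= (4 - -7)/10
= [0.9, 1.1]
Intersecting with [0,1]: [0.9, 1]
Measure = 1 - 0.9 = 0.1


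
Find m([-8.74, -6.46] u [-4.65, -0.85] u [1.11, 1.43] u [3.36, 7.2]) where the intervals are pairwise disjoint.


For pairwise disjoint intervals, m(union) = sum of lengths.
= (-6.46 - -8.74) + (-0.85 - -4.65) + (1.43 - 1.11) + (7.2 - 3.36)
= 2.28 + 3.8 + 0.32 + 3.84
= 10.24


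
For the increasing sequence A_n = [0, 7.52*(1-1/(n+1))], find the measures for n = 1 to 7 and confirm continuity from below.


By continuity of measure from below: if A_n increases to A, then m(A_n) -> m(A).
Here A = [0, 7.52], so m(A) = 7.52
Step 1: a_1 = 7.52*(1 - 1/2) = 3.76, m(A_1) = 3.76
Step 2: a_2 = 7.52*(1 - 1/3) = 5.0133, m(A_2) = 5.0133
Step 3: a_3 = 7.52*(1 - 1/4) = 5.64, m(A_3) = 5.64
Step 4: a_4 = 7.52*(1 - 1/5) = 6.016, m(A_4) = 6.016
Step 5: a_5 = 7.52*(1 - 1/6) = 6.2667, m(A_5) = 6.2667
Step 6: a_6 = 7.52*(1 - 1/7) = 6.4457, m(A_6) = 6.4457
Step 7: a_7 = 7.52*(1 - 1/8) = 6.58, m(A_7) = 6.58
Limit: m(A_n) -> m([0,7.52]) = 7.52


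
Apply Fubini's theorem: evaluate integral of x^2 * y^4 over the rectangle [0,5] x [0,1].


By Fubini's theorem, the double integral factors as a product of single integrals:
Step 1: integral_0^5 x^2 dx = [x^3/3] from 0 to 5
     = 5^3/3 = 41.666667
Step 2: integral_0^1 y^4 dy = [y^5/5] from 0 to 1
     = 1^5/5 = 0.2
Step 3: Double integral = 41.666667 * 0.2 = 8.333333


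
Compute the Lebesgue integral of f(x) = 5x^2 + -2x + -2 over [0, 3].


The Lebesgue integral of a Riemann-integrable function agrees with the Riemann integral.
Antiderivative F(x) = (5/3)x^3 + (-2/2)x^2 + -2x
F(3) = (5/3)*3^3 + (-2/2)*3^2 + -2*3
     = (5/3)*27 + (-2/2)*9 + -2*3
     = 45 + -9 + -6
     = 30
F(0) = 0.0
Integral = F(3) - F(0) = 30 - 0.0 = 30


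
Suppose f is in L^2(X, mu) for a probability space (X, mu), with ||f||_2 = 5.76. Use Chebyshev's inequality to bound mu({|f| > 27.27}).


Chebyshev/Markov inequality: mu(|f| > eps) <= (||f||_p / eps)^p
Step 1: ||f||_2 / eps = 5.76 / 27.27 = 0.211221
Step 2: Raise to power p = 2:
  (0.211221)^2 = 0.044614
Step 3: Therefore mu(|f| > 27.27) <= 0.044614


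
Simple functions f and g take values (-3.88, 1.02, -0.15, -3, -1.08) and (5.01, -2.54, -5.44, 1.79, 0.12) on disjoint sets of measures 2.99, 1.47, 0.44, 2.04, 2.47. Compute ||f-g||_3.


Step 1: Compute differences f_i - g_i:
  -3.88 - 5.01 = -8.89
  1.02 - -2.54 = 3.56
  -0.15 - -5.44 = 5.29
  -3 - 1.79 = -4.79
  -1.08 - 0.12 = -1.2
Step 2: Compute |diff|^3 * measure for each set:
  |-8.89|^3 * 2.99 = 702.595369 * 2.99 = 2100.760153
  |3.56|^3 * 1.47 = 45.118016 * 1.47 = 66.323484
  |5.29|^3 * 0.44 = 148.035889 * 0.44 = 65.135791
  |-4.79|^3 * 2.04 = 109.902239 * 2.04 = 224.200568
  |-1.2|^3 * 2.47 = 1.728 * 2.47 = 4.26816
Step 3: Sum = 2460.688156
Step 4: ||f-g||_3 = (2460.688156)^(1/3) = 13.500573


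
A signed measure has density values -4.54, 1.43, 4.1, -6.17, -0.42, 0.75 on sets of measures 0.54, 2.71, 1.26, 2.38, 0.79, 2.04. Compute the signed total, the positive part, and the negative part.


Step 1: Compute signed measure on each set:
  Set 1: -4.54 * 0.54 = -2.4516
  Set 2: 1.43 * 2.71 = 3.8753
  Set 3: 4.1 * 1.26 = 5.166
  Set 4: -6.17 * 2.38 = -14.6846
  Set 5: -0.42 * 0.79 = -0.3318
  Set 6: 0.75 * 2.04 = 1.53
Step 2: Total signed measure = (-2.4516) + (3.8753) + (5.166) + (-14.6846) + (-0.3318) + (1.53)
     = -6.8967
Step 3: Positive part mu+(X) = sum of positive contributions = 10.5713
Step 4: Negative part mu-(X) = |sum of negative contributions| = 17.468


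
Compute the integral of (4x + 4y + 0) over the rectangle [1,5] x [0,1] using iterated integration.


By Fubini, integrate in x first, then y.
Step 1: Fix y, integrate over x in [1,5]:
  integral(4x + 4y + 0, x=1..5)
  = 4*(5^2 - 1^2)/2 + (4y + 0)*(5 - 1)
  = 48 + (4y + 0)*4
  = 48 + 16y + 0
  = 48 + 16y
Step 2: Integrate over y in [0,1]:
  integral(48 + 16y, y=0..1)
  = 48*1 + 16*(1^2 - 0^2)/2
  = 48 + 8
  = 56


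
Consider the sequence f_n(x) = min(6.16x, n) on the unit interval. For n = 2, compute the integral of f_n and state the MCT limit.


f(x) = 6.16x on [0,1]; f_n(x) = min(6.16x, n). At n = 2:
Step 1: f(x) reaches 2 at x = 2/6.16 = 0.324675
Step 2: integral(f_2) = integral(6.16x, 0, 0.324675) + integral(2, 0.324675, 1)
       = 6.16*0.324675^2/2 + 2*(1 - 0.324675)
       = 0.324675 + 1.350649
       = 1.675325
Step 3: As n -> infinity, f_n increases to f, so by MCT integral(f_n) -> integral(f) = 6.16/2 = 3.08.
Convergence: integral(f_2) = 1.675325 -> 3.08 as n -> infinity


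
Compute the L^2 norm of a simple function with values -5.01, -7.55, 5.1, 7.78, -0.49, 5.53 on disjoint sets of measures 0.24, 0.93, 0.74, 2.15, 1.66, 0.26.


Step 1: Compute |f_i|^2 for each value:
  |-5.01|^2 = 25.1001
  |-7.55|^2 = 57.0025
  |5.1|^2 = 26.01
  |7.78|^2 = 60.5284
  |-0.49|^2 = 0.2401
  |5.53|^2 = 30.5809
Step 2: Multiply by measures and sum:
  25.1001 * 0.24 = 6.024024
  57.0025 * 0.93 = 53.012325
  26.01 * 0.74 = 19.2474
  60.5284 * 2.15 = 130.13606
  0.2401 * 1.66 = 0.398566
  30.5809 * 0.26 = 7.951034
Sum = 6.024024 + 53.012325 + 19.2474 + 130.13606 + 0.398566 + 7.951034 = 216.769409
Step 3: Take the p-th root:
||f||_2 = (216.769409)^(1/2) = 14.723091


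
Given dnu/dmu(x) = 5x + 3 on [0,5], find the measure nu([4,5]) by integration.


nu(A) = integral_A (dnu/dmu) dmu = integral_4^5 (5x + 3) dx
Step 1: Antiderivative F(x) = (5/2)x^2 + 3x
Step 2: F(5) = (5/2)*5^2 + 3*5 = 62.5 + 15 = 77.5
Step 3: F(4) = (5/2)*4^2 + 3*4 = 40 + 12 = 52
Step 4: nu([4,5]) = F(5) - F(4) = 77.5 - 52 = 25.5


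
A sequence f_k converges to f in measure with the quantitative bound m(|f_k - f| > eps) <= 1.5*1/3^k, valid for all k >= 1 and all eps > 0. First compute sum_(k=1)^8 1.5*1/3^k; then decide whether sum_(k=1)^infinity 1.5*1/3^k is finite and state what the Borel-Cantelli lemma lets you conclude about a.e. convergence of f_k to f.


Step 1: List the terms 1.5*1/3^k for k = 1 to 8:
  k=1: 0.5
  k=2: 0.166667
  k=3: 0.055556
  k=4: 0.018519
  k=5: 0.006173
  k=6: 0.002058
  k=7: 6.858711e-04
  k=8: 2.286237e-04
Step 2: Partial sum = 0.5 + 0.166667 + 0.055556 + 0.018519 + 0.006173 + 0.002058 + 6.858711e-04 + 2.286237e-04
     = 0.749886
Step 3: The full series sum_(k>=1) 1.5*1/3^k converges (geometric series with ratio 1/3 < 1; a constant multiple of a convergent series converges).
Step 4: Fix eps > 0. Since sum_k m(|f_k - f| > eps) < infinity, the Borel-Cantelli lemma gives
        m(limsup_k {|f_k - f| > eps}) = 0, i.e. for a.e. x, |f_k(x) - f(x)| <= eps for all large k.
        Applying this with eps = 1/j for j = 1, 2, ... and intersecting the countably many full-measure sets,
        for a.e. x we get limsup_k |f_k(x) - f(x)| <= 1/j for every j, hence f_k -> f almost everywhere.
Conclusion: series converges; Borel-Cantelli yields f_k -> f a.e.


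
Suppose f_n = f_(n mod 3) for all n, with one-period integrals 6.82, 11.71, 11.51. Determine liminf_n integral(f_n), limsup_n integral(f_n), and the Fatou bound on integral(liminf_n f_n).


The sequence (integral(f_n)) is periodic with period 3, repeating the values 6.82, 11.71, 11.51 indefinitely.
Step 1: For a periodic sequence, every tail (a_m, a_(m+1), ...) contains all 3 period values infinitely often.
Step 2: Hence inf of every tail = min of the period values = min(6.82, 11.71, 11.51) = 6.82.
        liminf_n integral(f_n) = sup over m of (inf of tail from m) = 6.82.
Step 3: Similarly sup of every tail = max of the period values = 11.71.
        limsup_n integral(f_n) = 11.71.
Step 4: Fatou's lemma: integral(liminf_n f_n) <= liminf_n integral(f_n) = 6.82.
        So the integral of the pointwise liminf is at most 6.82.


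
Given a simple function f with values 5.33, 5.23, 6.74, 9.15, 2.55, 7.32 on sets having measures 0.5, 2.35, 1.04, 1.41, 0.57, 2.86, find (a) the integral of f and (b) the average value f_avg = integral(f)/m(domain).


Step 1: Integral = sum(value_i * measure_i)
= 5.33*0.5 + 5.23*2.35 + 6.74*1.04 + 9.15*1.41 + 2.55*0.57 + 7.32*2.86
= 2.665 + 12.2905 + 7.0096 + 12.9015 + 1.4535 + 20.9352
= 57.2553
Step 2: Total measure of domain = 0.5 + 2.35 + 1.04 + 1.41 + 0.57 + 2.86 = 8.73
Step 3: Average value = 57.2553 / 8.73 = 6.558454
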